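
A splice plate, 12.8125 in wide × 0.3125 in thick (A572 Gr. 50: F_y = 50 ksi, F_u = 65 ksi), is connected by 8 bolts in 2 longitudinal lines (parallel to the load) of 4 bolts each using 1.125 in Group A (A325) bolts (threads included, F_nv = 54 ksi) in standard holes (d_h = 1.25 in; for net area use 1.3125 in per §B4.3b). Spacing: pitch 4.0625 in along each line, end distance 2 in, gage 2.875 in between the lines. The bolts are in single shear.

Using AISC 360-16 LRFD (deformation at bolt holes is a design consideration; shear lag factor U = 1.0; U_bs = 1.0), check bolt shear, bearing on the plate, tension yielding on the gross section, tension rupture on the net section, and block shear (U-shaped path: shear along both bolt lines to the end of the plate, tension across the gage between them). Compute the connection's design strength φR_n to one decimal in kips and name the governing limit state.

Bolt shear: A_b = π(1.125)²/4 = 0.99402 in². φR_n = 0.75 × 54 × 0.99402 × 8 × 1 = 322.1 kips.
Bearing (0.3125 in plate, F_u = 65 ksi): end bolts L_c = 2 − 1.25/2 = 1.375, R_n = min(1.2×1.375×0.3125×65, 2.4×1.125×0.3125×65) = 33.516 kips/bolt; interior L_c = 4.0625 − 1.25 = 2.8125, R_n = 54.844 kips/bolt. φR_n = 0.75 × (2×33.516 + 6×54.844) = 297.1 kips.
Tension yield (gross): A_g = 12.8125×0.3125 = 4.0039 in². φR_n = 0.90 × 50 × 4.0039 = 180.2 kips.
Tension rupture (net): A_n = (12.8125 − 2×1.3125)×0.3125 = 3.1836 in² (U = 1.0, A_e = A_n). φR_n = 0.75 × 65 × 3.1836 = 155.2 kips.
Block shear: shear path 2×[2+3×4.0625] = 2×14.1875 in, A_gv = 8.8672, A_nv = 2×(14.1875 − 3.5×1.3125)×0.3125 = 5.9961 in²; tension across gage: (2.875 − 1×1.3125)×0.3125 = 0.48828 in². R_n = min(0.6×65×5.9961, 0.6×50×8.8672) + 1.0×65×0.48828 = min(233.85, 266.02) + 31.738 = 265.59 kips. φR_n = 0.75 × 265.59 = 199.2 kips.
Governing: min(322.1, 297.1, 180.2, 155.2, 199.2) = 155.2 kips → net-section rupture.

155.2 kips (net-section rupture governs)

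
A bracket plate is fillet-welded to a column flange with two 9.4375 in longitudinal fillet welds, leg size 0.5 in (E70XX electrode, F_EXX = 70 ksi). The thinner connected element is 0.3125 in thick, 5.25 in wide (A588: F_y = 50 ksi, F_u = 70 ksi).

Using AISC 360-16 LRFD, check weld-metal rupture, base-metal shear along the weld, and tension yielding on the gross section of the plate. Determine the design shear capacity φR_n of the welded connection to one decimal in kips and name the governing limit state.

73.8 kips (gross-section yield governs)

Weld metal: throat = 0.707×0.5 = 0.3535 in, L = 2×9.4375 = 18.875 in. φR_n = 0.75 × 0.6 × 70 × 0.3535 × 18.875 = 210.2 kips.
Base metal shear (0.3125 in plate): yield φR_n = 1.0×0.6×50×0.3125×18.875 = 177.0 kips; rupture φR_n = 0.75×0.6×70×0.3125×18.875 = 185.8 kips; take 177.0 kips (yield).
Tension yield (gross): A_g = 5.25×0.3125 = 1.6406 in². φR_n = 0.90 × 50 × 1.6406 = 73.8 kips.
Governing: min(210.2, 177.0, 73.8) = 73.8 kips → gross-section yield.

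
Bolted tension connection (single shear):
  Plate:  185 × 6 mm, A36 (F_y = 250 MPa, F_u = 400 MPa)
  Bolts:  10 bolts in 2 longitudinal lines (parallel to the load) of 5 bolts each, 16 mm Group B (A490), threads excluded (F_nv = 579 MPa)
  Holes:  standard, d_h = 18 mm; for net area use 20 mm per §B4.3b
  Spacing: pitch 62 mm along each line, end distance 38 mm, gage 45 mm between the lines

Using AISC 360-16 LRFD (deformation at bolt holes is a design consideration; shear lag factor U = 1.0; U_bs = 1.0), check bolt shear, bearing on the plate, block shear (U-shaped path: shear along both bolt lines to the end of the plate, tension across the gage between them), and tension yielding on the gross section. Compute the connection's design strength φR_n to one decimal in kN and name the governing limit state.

Bolt shear: A_b = π(16)²/4 = 201.06 mm². φR_n = 0.75 × 579 × 201.06 × 10 × 1 = 873.1 kN.
Bearing (6 mm plate, F_u = 400 MPa): end bolts L_c = 38 − 18/2 = 29, R_n = min(1.2×29×6×400, 2.4×16×6×400) = 83.52 kN/bolt; interior L_c = 62 − 18 = 44, R_n = 92.16 kN/bolt. φR_n = 0.75 × (2×83.52 + 8×92.16) = 678.2 kN.
Block shear: shear path 2×[38+4×62] = 2×286 mm, A_gv = 3432, A_nv = 2×(286 − 4.5×20)×6 = 2352 mm²; tension across gage: (45 − 1×20)×6 = 150 mm². R_n = min(0.6×400×2352, 0.6×250×3432) + 1.0×400×150 = min(564.48, 514.8) + 60 = 574.8 kN. φR_n = 0.75 × 574.8 = 431.1 kN.
Tension yield (gross): A_g = 185×6 = 1110 mm². φR_n = 0.90 × 250 × 1110 = 249.8 kN.
Governing: min(873.1, 678.2, 431.1, 249.8) = 249.8 kN → gross-section yield.

249.8 kN (gross-section yield governs)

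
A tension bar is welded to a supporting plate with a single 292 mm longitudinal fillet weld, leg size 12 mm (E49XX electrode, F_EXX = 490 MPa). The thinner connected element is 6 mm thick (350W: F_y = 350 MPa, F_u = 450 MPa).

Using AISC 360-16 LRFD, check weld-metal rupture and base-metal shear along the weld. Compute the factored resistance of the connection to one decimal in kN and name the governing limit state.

Weld metal: throat = 0.707×12 = 8.484 mm, L = 292 mm. φR_n = 0.75 × 0.6 × 490 × 8.484 × 292 = 546.3 kN.
Base metal shear (6 mm plate): yield φR_n = 1.0×0.6×350×6×292 = 367.9 kN; rupture φR_n = 0.75×0.6×450×6×292 = 354.8 kN; take 354.8 kN (rupture).
Governing: min(546.3, 354.8) = 354.8 kN → base-metal shear.

354.8 kN (base-metal shear governs)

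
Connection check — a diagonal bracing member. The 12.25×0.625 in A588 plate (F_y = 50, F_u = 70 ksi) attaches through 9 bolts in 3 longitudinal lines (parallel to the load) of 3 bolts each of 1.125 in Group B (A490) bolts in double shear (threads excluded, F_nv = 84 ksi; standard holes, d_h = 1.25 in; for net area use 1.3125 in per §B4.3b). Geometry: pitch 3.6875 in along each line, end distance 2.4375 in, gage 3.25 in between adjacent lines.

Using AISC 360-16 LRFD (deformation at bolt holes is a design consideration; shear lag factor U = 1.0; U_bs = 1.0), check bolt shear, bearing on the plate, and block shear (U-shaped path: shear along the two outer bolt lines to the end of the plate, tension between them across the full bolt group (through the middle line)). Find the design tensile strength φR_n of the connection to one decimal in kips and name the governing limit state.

Bolt shear: A_b = π(1.125)²/4 = 0.99402 in². φR_n = 0.75 × 84 × 0.99402 × 9 × 2 = 1127.2 kips.
Bearing (0.625 in plate, F_u = 70 ksi): end bolts L_c = 2.4375 − 1.25/2 = 1.8125, R_n = min(1.2×1.8125×0.625×70, 2.4×1.125×0.625×70) = 95.156 kips/bolt; interior L_c = 3.6875 − 1.25 = 2.4375, R_n = 118.13 kips/bolt. φR_n = 0.75 × (3×95.156 + 6×118.13) = 745.7 kips.
Block shear: shear path 2×[2.4375+2×3.6875] = 2×9.8125 in, A_gv = 12.266, A_nv = 2×(9.8125 − 2.5×1.3125)×0.625 = 8.1641 in²; tension across gage: (6.5 − 2×1.3125)×0.625 = 2.4219 in². R_n = min(0.6×70×8.1641, 0.6×50×12.266) + 1.0×70×2.4219 = min(342.89, 367.98) + 169.53 = 512.42 kips. φR_n = 0.75 × 512.42 = 384.3 kips.
Governing: min(1127.2, 745.7, 384.3) = 384.3 kips → block shear.

384.3 kips (block shear governs)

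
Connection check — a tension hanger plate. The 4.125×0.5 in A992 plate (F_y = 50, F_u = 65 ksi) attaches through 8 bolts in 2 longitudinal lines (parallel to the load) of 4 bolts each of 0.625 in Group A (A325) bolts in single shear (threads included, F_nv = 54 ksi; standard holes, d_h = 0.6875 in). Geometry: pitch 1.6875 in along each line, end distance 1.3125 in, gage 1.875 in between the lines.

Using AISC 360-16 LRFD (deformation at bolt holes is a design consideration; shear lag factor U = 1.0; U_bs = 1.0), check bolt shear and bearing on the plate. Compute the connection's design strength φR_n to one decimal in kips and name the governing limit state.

Bolt shear: A_b = π(0.625)²/4 = 0.3068 in². φR_n = 0.75 × 54 × 0.3068 × 8 × 1 = 99.4 kips.
Bearing (0.5 in plate, F_u = 65 ksi): end bolts L_c = 1.3125 − 0.6875/2 = 0.96875, R_n = min(1.2×0.96875×0.5×65, 2.4×0.625×0.5×65) = 37.781 kips/bolt; interior L_c = 1.6875 − 0.6875 = 1, R_n = 39 kips/bolt. φR_n = 0.75 × (2×37.781 + 6×39) = 232.2 kips.
Governing: min(99.4, 232.2) = 99.4 kips → bolt shear.

99.4 kips (bolt shear governs)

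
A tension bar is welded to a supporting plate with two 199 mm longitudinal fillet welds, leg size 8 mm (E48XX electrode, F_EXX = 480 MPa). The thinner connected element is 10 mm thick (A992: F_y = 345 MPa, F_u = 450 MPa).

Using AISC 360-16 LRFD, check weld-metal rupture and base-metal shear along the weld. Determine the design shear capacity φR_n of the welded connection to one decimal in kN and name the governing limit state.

Weld metal: throat = 0.707×8 = 5.656 mm, L = 2×199 = 398 mm. φR_n = 0.75 × 0.6 × 480 × 5.656 × 398 = 486.2 kN.
Base metal shear (10 mm plate): yield φR_n = 1.0×0.6×345×10×398 = 823.9 kN; rupture φR_n = 0.75×0.6×450×10×398 = 806.0 kN; take 806.0 kN (rupture).
Governing: min(486.2, 806.0) = 486.2 kN → weld metal.

486.2 kN (weld metal governs)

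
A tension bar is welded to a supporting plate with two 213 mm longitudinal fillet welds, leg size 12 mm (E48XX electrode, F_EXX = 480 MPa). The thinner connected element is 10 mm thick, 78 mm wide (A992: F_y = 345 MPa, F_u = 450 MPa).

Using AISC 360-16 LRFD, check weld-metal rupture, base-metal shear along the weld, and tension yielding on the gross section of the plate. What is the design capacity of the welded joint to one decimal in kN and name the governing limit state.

242.2 kN (gross-section yield governs)

Weld metal: throat = 0.707×12 = 8.484 mm, L = 2×213 = 426 mm. φR_n = 0.75 × 0.6 × 480 × 8.484 × 426 = 780.7 kN.
Base metal shear (10 mm plate): yield φR_n = 1.0×0.6×345×10×426 = 881.8 kN; rupture φR_n = 0.75×0.6×450×10×426 = 862.7 kN; take 862.7 kN (rupture).
Tension yield (gross): A_g = 78×10 = 780 mm². φR_n = 0.90 × 345 × 780 = 242.2 kN.
Governing: min(780.7, 862.7, 242.2) = 242.2 kN → gross-section yield.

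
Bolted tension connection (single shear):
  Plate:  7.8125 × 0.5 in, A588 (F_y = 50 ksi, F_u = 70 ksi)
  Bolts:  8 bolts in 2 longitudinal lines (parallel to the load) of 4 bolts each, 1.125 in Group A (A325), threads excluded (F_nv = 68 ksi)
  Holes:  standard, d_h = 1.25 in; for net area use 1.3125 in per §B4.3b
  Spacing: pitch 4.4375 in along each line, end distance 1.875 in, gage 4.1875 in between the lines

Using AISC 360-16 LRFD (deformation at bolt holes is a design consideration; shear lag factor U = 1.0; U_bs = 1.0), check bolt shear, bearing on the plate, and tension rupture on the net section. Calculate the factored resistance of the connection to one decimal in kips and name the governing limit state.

136.2 kips (net-section rupture governs)

Bolt shear: A_b = π(1.125)²/4 = 0.99402 in². φR_n = 0.75 × 68 × 0.99402 × 8 × 1 = 405.6 kips.
Bearing (0.5 in plate, F_u = 70 ksi): end bolts L_c = 1.875 − 1.25/2 = 1.25, R_n = min(1.2×1.25×0.5×70, 2.4×1.125×0.5×70) = 52.5 kips/bolt; interior L_c = 4.4375 − 1.25 = 3.1875, R_n = 94.5 kips/bolt. φR_n = 0.75 × (2×52.5 + 6×94.5) = 504.0 kips.
Tension rupture (net): A_n = (7.8125 − 2×1.3125)×0.5 = 2.5938 in² (U = 1.0, A_e = A_n). φR_n = 0.75 × 70 × 2.5938 = 136.2 kips.
Governing: min(405.6, 504.0, 136.2) = 136.2 kips → net-section rupture.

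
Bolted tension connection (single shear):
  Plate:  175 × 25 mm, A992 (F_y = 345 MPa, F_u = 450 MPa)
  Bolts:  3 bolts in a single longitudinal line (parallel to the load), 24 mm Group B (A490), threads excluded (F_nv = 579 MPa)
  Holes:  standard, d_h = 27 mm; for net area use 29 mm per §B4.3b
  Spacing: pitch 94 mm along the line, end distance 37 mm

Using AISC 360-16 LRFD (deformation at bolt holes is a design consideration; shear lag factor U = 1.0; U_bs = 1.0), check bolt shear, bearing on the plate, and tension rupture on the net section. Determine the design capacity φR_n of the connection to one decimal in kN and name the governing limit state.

Bolt shear: A_b = π(24)²/4 = 452.39 mm². φR_n = 0.75 × 579 × 452.39 × 3 × 1 = 589.4 kN.
Bearing (25 mm plate, F_u = 450 MPa): end bolts L_c = 37 − 27/2 = 23.5, R_n = min(1.2×23.5×25×450, 2.4×24×25×450) = 317.25 kN/bolt; interior L_c = 94 − 27 = 67, R_n = 648 kN/bolt. φR_n = 0.75 × (1×317.25 + 2×648) = 1209.9 kN.
Tension rupture (net): A_n = (175 − 1×29)×25 = 3650 mm² (U = 1.0, A_e = A_n). φR_n = 0.75 × 450 × 3650 = 1231.9 kN.
Governing: min(589.4, 1209.9, 1231.9) = 589.4 kN → bolt shear.

589.4 kN (bolt shear governs)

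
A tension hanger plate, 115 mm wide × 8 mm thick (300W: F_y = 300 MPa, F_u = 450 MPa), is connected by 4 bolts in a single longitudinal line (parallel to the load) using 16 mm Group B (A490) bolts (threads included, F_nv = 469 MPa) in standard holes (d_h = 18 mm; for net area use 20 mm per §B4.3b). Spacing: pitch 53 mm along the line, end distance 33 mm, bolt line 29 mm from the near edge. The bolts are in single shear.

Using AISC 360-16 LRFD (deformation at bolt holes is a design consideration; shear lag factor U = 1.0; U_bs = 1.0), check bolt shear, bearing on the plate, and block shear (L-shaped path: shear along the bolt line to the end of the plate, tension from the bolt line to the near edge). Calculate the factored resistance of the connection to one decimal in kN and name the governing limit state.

Bolt shear: A_b = π(16)²/4 = 201.06 mm². φR_n = 0.75 × 469 × 201.06 × 4 × 1 = 282.9 kN.
Bearing (8 mm plate, F_u = 450 MPa): end bolts L_c = 33 − 18/2 = 24, R_n = min(1.2×24×8×450, 2.4×16×8×450) = 103.68 kN/bolt; interior L_c = 53 − 18 = 35, R_n = 138.24 kN/bolt. φR_n = 0.75 × (1×103.68 + 3×138.24) = 388.8 kN.
Block shear: shear path 1×[33+3×53] = 1×192 mm, A_gv = 1536, A_nv = 1×(192 − 3.5×20)×8 = 976 mm²; tension to near edge: (29 − 0.5×20)×8 = 152 mm². R_n = min(0.6×450×976, 0.6×300×1536) + 1.0×450×152 = min(263.52, 276.48) + 68.4 = 331.92 kN. φR_n = 0.75 × 331.92 = 248.9 kN.
Governing: min(282.9, 388.8, 248.9) = 248.9 kN → block shear.

248.9 kN (block shear governs)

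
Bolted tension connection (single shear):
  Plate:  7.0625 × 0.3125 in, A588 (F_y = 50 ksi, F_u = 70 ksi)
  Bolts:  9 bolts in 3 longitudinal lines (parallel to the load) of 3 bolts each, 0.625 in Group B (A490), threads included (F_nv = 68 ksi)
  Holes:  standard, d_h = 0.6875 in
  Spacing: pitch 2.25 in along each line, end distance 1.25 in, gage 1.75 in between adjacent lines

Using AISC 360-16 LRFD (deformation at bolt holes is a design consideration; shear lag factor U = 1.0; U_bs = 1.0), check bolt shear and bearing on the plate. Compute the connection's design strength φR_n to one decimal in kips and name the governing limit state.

Bolt shear: A_b = π(0.625)²/4 = 0.3068 in². φR_n = 0.75 × 68 × 0.3068 × 9 × 1 = 140.8 kips.
Bearing (0.3125 in plate, F_u = 70 ksi): end bolts L_c = 1.25 − 0.6875/2 = 0.90625, R_n = min(1.2×0.90625×0.3125×70, 2.4×0.625×0.3125×70) = 23.789 kips/bolt; interior L_c = 2.25 − 0.6875 = 1.5625, R_n = 32.813 kips/bolt. φR_n = 0.75 × (3×23.789 + 6×32.813) = 201.2 kips.
Governing: min(140.8, 201.2) = 140.8 kips → bolt shear.

140.8 kips (bolt shear governs)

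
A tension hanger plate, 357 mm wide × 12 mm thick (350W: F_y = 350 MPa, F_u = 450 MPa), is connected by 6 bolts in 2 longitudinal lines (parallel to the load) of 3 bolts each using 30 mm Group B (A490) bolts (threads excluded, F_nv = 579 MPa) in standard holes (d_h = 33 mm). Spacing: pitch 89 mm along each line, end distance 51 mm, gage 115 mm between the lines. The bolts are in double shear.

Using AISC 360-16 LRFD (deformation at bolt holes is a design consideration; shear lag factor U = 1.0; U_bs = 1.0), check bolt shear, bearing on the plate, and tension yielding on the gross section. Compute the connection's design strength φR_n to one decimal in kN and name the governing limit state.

Bolt shear: A_b = π(30)²/4 = 706.86 mm². φR_n = 0.75 × 579 × 706.86 × 6 × 2 = 3683.4 kN.
Bearing (12 mm plate, F_u = 450 MPa): end bolts L_c = 51 − 33/2 = 34.5, R_n = min(1.2×34.5×12×450, 2.4×30×12×450) = 223.56 kN/bolt; interior L_c = 89 − 33 = 56, R_n = 362.88 kN/bolt. φR_n = 0.75 × (2×223.56 + 4×362.88) = 1424.0 kN.
Tension yield (gross): A_g = 357×12 = 4284 mm². φR_n = 0.90 × 350 × 4284 = 1349.5 kN.
Governing: min(3683.4, 1424.0, 1349.5) = 1349.5 kN → gross-section yield.

1349.5 kN (gross-section yield governs)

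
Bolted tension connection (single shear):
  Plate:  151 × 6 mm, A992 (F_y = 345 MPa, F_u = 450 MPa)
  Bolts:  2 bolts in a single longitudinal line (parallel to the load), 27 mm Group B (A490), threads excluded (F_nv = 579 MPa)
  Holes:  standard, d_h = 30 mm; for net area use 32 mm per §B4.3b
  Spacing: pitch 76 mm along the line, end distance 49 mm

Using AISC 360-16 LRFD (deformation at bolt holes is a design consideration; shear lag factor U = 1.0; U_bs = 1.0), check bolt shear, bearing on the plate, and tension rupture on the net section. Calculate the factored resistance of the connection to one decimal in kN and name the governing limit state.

194.4 kN (bearing governs)

Bolt shear: A_b = π(27)²/4 = 572.56 mm². φR_n = 0.75 × 579 × 572.56 × 2 × 1 = 497.3 kN.
Bearing (6 mm plate, F_u = 450 MPa): end bolts L_c = 49 − 30/2 = 34, R_n = min(1.2×34×6×450, 2.4×27×6×450) = 110.16 kN/bolt; interior L_c = 76 − 30 = 46, R_n = 149.04 kN/bolt. φR_n = 0.75 × (1×110.16 + 1×149.04) = 194.4 kN.
Tension rupture (net): A_n = (151 − 1×32)×6 = 714 mm² (U = 1.0, A_e = A_n). φR_n = 0.75 × 450 × 714 = 241.0 kN.
Governing: min(497.3, 194.4, 241.0) = 194.4 kN → bearing.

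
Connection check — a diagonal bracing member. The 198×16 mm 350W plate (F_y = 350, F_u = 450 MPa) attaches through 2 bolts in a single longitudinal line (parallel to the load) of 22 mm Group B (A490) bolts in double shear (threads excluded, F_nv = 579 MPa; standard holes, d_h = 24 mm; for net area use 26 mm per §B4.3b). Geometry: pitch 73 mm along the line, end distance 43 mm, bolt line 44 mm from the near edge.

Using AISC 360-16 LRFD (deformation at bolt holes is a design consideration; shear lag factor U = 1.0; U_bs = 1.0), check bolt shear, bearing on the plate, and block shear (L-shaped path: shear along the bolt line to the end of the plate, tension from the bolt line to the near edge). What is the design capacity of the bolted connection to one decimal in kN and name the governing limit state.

Bolt shear: A_b = π(22)²/4 = 380.13 mm². φR_n = 0.75 × 579 × 380.13 × 2 × 2 = 660.3 kN.
Bearing (16 mm plate, F_u = 450 MPa): end bolts L_c = 43 − 24/2 = 31, R_n = min(1.2×31×16×450, 2.4×22×16×450) = 267.84 kN/bolt; interior L_c = 73 − 24 = 49, R_n = 380.16 kN/bolt. φR_n = 0.75 × (1×267.84 + 1×380.16) = 486.0 kN.
Block shear: shear path 1×[43+1×73] = 1×116 mm, A_gv = 1856, A_nv = 1×(116 − 1.5×26)×16 = 1232 mm²; tension to near edge: (44 − 0.5×26)×16 = 496 mm². R_n = min(0.6×450×1232, 0.6×350×1856) + 1.0×450×496 = min(332.64, 389.76) + 223.2 = 555.84 kN. φR_n = 0.75 × 555.84 = 416.9 kN.
Governing: min(660.3, 486.0, 416.9) = 416.9 kN → block shear.

416.9 kN (block shear governs)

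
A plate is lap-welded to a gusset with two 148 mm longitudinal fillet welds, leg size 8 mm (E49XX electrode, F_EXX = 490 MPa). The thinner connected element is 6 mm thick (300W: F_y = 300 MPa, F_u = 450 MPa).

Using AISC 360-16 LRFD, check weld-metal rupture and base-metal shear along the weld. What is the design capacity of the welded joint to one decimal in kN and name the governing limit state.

Weld metal: throat = 0.707×8 = 5.656 mm, L = 2×148 = 296 mm. φR_n = 0.75 × 0.6 × 490 × 5.656 × 296 = 369.2 kN.
Base metal shear (6 mm plate): yield φR_n = 1.0×0.6×300×6×296 = 319.7 kN; rupture φR_n = 0.75×0.6×450×6×296 = 359.6 kN; take 319.7 kN (yield).
Governing: min(369.2, 319.7) = 319.7 kN → base-metal shear.

319.7 kN (base-metal shear governs)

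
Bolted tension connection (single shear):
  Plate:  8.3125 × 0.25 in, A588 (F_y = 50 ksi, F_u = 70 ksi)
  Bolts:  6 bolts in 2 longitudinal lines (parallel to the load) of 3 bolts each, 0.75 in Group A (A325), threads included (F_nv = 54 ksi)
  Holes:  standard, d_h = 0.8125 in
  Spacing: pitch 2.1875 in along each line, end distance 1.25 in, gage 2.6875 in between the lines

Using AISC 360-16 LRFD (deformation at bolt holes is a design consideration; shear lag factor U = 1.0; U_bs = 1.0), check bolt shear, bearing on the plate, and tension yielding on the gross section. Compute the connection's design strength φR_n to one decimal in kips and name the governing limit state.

93.5 kips (gross-section yield governs)

Bolt shear: A_b = π(0.75)²/4 = 0.44179 in². φR_n = 0.75 × 54 × 0.44179 × 6 × 1 = 107.4 kips.
Bearing (0.25 in plate, F_u = 70 ksi): end bolts L_c = 1.25 − 0.8125/2 = 0.84375, R_n = min(1.2×0.84375×0.25×70, 2.4×0.75×0.25×70) = 17.719 kips/bolt; interior L_c = 2.1875 − 0.8125 = 1.375, R_n = 28.875 kips/bolt. φR_n = 0.75 × (2×17.719 + 4×28.875) = 113.2 kips.
Tension yield (gross): A_g = 8.3125×0.25 = 2.0781 in². φR_n = 0.90 × 50 × 2.0781 = 93.5 kips.
Governing: min(107.4, 113.2, 93.5) = 93.5 kips → gross-section yield.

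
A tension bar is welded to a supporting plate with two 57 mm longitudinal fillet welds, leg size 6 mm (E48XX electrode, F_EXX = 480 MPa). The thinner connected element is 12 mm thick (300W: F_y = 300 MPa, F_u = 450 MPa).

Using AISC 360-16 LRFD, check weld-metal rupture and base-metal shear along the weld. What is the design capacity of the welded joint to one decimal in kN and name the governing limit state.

104.5 kN (weld metal governs)

Weld metal: throat = 0.707×6 = 4.242 mm, L = 2×57 = 114 mm. φR_n = 0.75 × 0.6 × 480 × 4.242 × 114 = 104.5 kN.
Base metal shear (12 mm plate): yield φR_n = 1.0×0.6×300×12×114 = 246.2 kN; rupture φR_n = 0.75×0.6×450×12×114 = 277.0 kN; take 246.2 kN (yield).
Governing: min(104.5, 246.2) = 104.5 kN → weld metal.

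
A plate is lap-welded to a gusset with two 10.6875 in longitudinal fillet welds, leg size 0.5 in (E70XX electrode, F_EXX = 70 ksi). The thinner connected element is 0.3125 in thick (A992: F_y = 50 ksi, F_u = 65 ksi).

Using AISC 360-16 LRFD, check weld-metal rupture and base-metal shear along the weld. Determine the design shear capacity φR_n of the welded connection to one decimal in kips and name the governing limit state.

195.4 kips (base-metal shear governs)

Weld metal: throat = 0.707×0.5 = 0.3535 in, L = 2×10.6875 = 21.375 in. φR_n = 0.75 × 0.6 × 70 × 0.3535 × 21.375 = 238.0 kips.
Base metal shear (0.3125 in plate): yield φR_n = 1.0×0.6×50×0.3125×21.375 = 200.4 kips; rupture φR_n = 0.75×0.6×65×0.3125×21.375 = 195.4 kips; take 195.4 kips (rupture).
Governing: min(238.0, 195.4) = 195.4 kips → base-metal shear.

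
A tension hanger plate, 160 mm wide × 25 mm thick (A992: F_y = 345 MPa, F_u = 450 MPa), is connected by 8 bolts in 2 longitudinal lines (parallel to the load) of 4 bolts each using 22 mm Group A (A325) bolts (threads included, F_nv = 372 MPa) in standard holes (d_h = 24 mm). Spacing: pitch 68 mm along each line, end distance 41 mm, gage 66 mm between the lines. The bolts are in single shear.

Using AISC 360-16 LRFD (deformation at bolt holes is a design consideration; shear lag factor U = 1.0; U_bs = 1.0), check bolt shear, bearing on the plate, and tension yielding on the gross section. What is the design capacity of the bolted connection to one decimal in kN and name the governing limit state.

Bolt shear: A_b = π(22)²/4 = 380.13 mm². φR_n = 0.75 × 372 × 380.13 × 8 × 1 = 848.5 kN.
Bearing (25 mm plate, F_u = 450 MPa): end bolts L_c = 41 − 24/2 = 29, R_n = min(1.2×29×25×450, 2.4×22×25×450) = 391.5 kN/bolt; interior L_c = 68 − 24 = 44, R_n = 594 kN/bolt. φR_n = 0.75 × (2×391.5 + 6×594) = 3260.3 kN.
Tension yield (gross): A_g = 160×25 = 4000 mm². φR_n = 0.90 × 345 × 4000 = 1242.0 kN.
Governing: min(848.5, 3260.3, 1242.0) = 848.5 kN → bolt shear.

848.5 kN (bolt shear governs)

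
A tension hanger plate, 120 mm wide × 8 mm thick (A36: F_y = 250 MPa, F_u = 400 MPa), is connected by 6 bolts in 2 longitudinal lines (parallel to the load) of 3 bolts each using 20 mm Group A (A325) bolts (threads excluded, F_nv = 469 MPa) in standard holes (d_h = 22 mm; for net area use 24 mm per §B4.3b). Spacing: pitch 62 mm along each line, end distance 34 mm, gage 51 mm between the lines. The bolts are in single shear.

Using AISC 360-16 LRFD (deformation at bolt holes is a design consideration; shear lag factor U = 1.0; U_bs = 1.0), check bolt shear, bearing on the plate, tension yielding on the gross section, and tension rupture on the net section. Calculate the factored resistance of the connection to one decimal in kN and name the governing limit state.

172.8 kN (net-section rupture governs)

Bolt shear: A_b = π(20)²/4 = 314.16 mm². φR_n = 0.75 × 469 × 314.16 × 6 × 1 = 663.0 kN.
Bearing (8 mm plate, F_u = 400 MPa): end bolts L_c = 34 − 22/2 = 23, R_n = min(1.2×23×8×400, 2.4×20×8×400) = 88.32 kN/bolt; interior L_c = 62 − 22 = 40, R_n = 153.6 kN/bolt. φR_n = 0.75 × (2×88.32 + 4×153.6) = 593.3 kN.
Tension yield (gross): A_g = 120×8 = 960 mm². φR_n = 0.90 × 250 × 960 = 216.0 kN.
Tension rupture (net): A_n = (120 − 2×24)×8 = 576 mm² (U = 1.0, A_e = A_n). φR_n = 0.75 × 400 × 576 = 172.8 kN.
Governing: min(663.0, 593.3, 216.0, 172.8) = 172.8 kN → net-section rupture.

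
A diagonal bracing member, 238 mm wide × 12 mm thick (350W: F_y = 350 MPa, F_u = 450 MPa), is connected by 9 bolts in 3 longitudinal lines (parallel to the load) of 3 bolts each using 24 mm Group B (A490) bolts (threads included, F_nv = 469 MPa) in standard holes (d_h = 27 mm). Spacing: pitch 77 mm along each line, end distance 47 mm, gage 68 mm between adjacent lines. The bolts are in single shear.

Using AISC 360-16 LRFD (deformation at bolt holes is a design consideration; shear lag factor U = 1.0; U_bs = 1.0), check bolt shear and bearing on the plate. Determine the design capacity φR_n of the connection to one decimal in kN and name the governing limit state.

Bolt shear: A_b = π(24)²/4 = 452.39 mm². φR_n = 0.75 × 469 × 452.39 × 9 × 1 = 1432.2 kN.
Bearing (12 mm plate, F_u = 450 MPa): end bolts L_c = 47 − 27/2 = 33.5, R_n = min(1.2×33.5×12×450, 2.4×24×12×450) = 217.08 kN/bolt; interior L_c = 77 − 27 = 50, R_n = 311.04 kN/bolt. φR_n = 0.75 × (3×217.08 + 6×311.04) = 1888.1 kN.
Governing: min(1432.2, 1888.1) = 1432.2 kN → bolt shear.

1432.2 kN (bolt shear governs)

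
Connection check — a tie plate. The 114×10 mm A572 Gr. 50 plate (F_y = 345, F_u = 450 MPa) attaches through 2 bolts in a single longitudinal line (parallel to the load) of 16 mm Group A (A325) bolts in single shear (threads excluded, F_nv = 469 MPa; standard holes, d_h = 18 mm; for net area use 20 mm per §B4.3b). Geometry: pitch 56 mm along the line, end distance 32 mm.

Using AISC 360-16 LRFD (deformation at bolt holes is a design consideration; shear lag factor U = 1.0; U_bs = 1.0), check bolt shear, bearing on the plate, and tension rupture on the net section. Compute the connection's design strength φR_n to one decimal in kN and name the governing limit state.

Bolt shear: A_b = π(16)²/4 = 201.06 mm². φR_n = 0.75 × 469 × 201.06 × 2 × 1 = 141.4 kN.
Bearing (10 mm plate, F_u = 450 MPa): end bolts L_c = 32 − 18/2 = 23, R_n = min(1.2×23×10×450, 2.4×16×10×450) = 124.2 kN/bolt; interior L_c = 56 − 18 = 38, R_n = 172.8 kN/bolt. φR_n = 0.75 × (1×124.2 + 1×172.8) = 222.8 kN.
Tension rupture (net): A_n = (114 − 1×20)×10 = 940 mm² (U = 1.0, A_e = A_n). φR_n = 0.75 × 450 × 940 = 317.3 kN.
Governing: min(141.4, 222.8, 317.3) = 141.4 kN → bolt shear.

141.4 kN (bolt shear governs)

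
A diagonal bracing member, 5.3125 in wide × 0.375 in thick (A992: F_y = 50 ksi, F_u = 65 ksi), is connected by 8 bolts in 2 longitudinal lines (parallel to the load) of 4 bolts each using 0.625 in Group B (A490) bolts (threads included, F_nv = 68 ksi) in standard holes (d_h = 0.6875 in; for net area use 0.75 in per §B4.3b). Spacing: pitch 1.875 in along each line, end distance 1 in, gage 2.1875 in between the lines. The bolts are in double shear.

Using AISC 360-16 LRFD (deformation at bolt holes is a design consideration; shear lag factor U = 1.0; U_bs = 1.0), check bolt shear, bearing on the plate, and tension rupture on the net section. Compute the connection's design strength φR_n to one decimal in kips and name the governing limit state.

69.7 kips (net-section rupture governs)

Bolt shear: A_b = π(0.625)²/4 = 0.3068 in². φR_n = 0.75 × 68 × 0.3068 × 8 × 2 = 250.3 kips.
Bearing (0.375 in plate, F_u = 65 ksi): end bolts L_c = 1 − 0.6875/2 = 0.65625, R_n = min(1.2×0.65625×0.375×65, 2.4×0.625×0.375×65) = 19.195 kips/bolt; interior L_c = 1.875 − 0.6875 = 1.1875, R_n = 34.734 kips/bolt. φR_n = 0.75 × (2×19.195 + 6×34.734) = 185.1 kips.
Tension rupture (net): A_n = (5.3125 − 2×0.75)×0.375 = 1.4297 in² (U = 1.0, A_e = A_n). φR_n = 0.75 × 65 × 1.4297 = 69.7 kips.
Governing: min(250.3, 185.1, 69.7) = 69.7 kips → net-section rupture.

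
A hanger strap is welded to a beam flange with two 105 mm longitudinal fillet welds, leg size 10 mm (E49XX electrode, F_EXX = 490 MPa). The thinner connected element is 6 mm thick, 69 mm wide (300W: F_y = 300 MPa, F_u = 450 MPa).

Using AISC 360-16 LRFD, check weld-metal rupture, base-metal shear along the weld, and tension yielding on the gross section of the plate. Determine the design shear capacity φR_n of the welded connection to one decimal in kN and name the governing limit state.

111.8 kN (gross-section yield governs)

Weld metal: throat = 0.707×10 = 7.07 mm, L = 2×105 = 210 mm. φR_n = 0.75 × 0.6 × 490 × 7.07 × 210 = 327.4 kN.
Base metal shear (6 mm plate): yield φR_n = 1.0×0.6×300×6×210 = 226.8 kN; rupture φR_n = 0.75×0.6×450×6×210 = 255.2 kN; take 226.8 kN (yield).
Tension yield (gross): A_g = 69×6 = 414 mm². φR_n = 0.90 × 300 × 414 = 111.8 kN.
Governing: min(327.4, 226.8, 111.8) = 111.8 kN → gross-section yield.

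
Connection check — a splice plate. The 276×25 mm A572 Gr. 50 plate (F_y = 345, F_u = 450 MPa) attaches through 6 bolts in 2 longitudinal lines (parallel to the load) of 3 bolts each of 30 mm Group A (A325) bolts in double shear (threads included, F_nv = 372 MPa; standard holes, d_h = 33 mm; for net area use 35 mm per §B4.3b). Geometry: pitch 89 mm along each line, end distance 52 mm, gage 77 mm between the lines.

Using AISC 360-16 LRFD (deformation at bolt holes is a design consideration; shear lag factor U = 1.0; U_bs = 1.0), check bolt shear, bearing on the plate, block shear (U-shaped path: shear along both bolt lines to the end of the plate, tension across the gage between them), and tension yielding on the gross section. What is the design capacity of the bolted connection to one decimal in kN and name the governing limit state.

1797.2 kN (block shear governs)

Bolt shear: A_b = π(30)²/4 = 706.86 mm². φR_n = 0.75 × 372 × 706.86 × 6 × 2 = 2366.6 kN.
Bearing (25 mm plate, F_u = 450 MPa): end bolts L_c = 52 − 33/2 = 35.5, R_n = min(1.2×35.5×25×450, 2.4×30×25×450) = 479.25 kN/bolt; interior L_c = 89 − 33 = 56, R_n = 756 kN/bolt. φR_n = 0.75 × (2×479.25 + 4×756) = 2986.9 kN.
Block shear: shear path 2×[52+2×89] = 2×230 mm, A_gv = 11500, A_nv = 2×(230 − 2.5×35)×25 = 7125 mm²; tension across gage: (77 − 1×35)×25 = 1050 mm². R_n = min(0.6×450×7125, 0.6×345×11500) + 1.0×450×1050 = min(1923.8, 2380.5) + 472.5 = 2396.3 kN. φR_n = 0.75 × 2396.3 = 1797.2 kN.
Tension yield (gross): A_g = 276×25 = 6900 mm². φR_n = 0.90 × 345 × 6900 = 2142.5 kN.
Governing: min(2366.6, 2986.9, 1797.2, 2142.5) = 1797.2 kN → block shear.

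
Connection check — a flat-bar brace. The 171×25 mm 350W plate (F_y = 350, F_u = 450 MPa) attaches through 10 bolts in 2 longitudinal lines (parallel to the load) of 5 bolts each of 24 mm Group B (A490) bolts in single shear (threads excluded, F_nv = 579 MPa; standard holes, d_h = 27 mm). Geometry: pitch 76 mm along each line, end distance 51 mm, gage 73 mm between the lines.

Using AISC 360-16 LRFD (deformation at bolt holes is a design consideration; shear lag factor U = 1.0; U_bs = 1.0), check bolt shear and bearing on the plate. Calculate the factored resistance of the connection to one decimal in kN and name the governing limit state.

1964.5 kN (bolt shear governs)

Bolt shear: A_b = π(24)²/4 = 452.39 mm². φR_n = 0.75 × 579 × 452.39 × 10 × 1 = 1964.5 kN.
Bearing (25 mm plate, F_u = 450 MPa): end bolts L_c = 51 − 27/2 = 37.5, R_n = min(1.2×37.5×25×450, 2.4×24×25×450) = 506.25 kN/bolt; interior L_c = 76 − 27 = 49, R_n = 648 kN/bolt. φR_n = 0.75 × (2×506.25 + 8×648) = 4647.4 kN.
Governing: min(1964.5, 4647.4) = 1964.5 kN → bolt shear.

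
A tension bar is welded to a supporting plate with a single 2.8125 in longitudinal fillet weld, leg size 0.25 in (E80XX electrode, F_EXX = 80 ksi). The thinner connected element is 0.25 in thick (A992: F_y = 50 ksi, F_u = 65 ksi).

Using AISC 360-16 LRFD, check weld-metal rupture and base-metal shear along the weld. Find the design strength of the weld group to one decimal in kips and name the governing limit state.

17.9 kips (weld metal governs)

Weld metal: throat = 0.707×0.25 = 0.17675 in, L = 2.8125 in. φR_n = 0.75 × 0.6 × 80 × 0.17675 × 2.8125 = 17.9 kips.
Base metal shear (0.25 in plate): yield φR_n = 1.0×0.6×50×0.25×2.8125 = 21.1 kips; rupture φR_n = 0.75×0.6×65×0.25×2.8125 = 20.6 kips; take 20.6 kips (rupture).
Governing: min(17.9, 20.6) = 17.9 kips → weld metal.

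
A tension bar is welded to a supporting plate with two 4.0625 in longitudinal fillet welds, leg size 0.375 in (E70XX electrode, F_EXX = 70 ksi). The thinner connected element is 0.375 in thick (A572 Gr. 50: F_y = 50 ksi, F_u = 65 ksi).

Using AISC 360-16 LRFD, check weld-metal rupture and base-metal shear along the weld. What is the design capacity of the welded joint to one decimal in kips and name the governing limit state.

Weld metal: throat = 0.707×0.375 = 0.26513 in, L = 2×4.0625 = 8.125 in. φR_n = 0.75 × 0.6 × 70 × 0.26513 × 8.125 = 67.9 kips.
Base metal shear (0.375 in plate): yield φR_n = 1.0×0.6×50×0.375×8.125 = 91.4 kips; rupture φR_n = 0.75×0.6×65×0.375×8.125 = 89.1 kips; take 89.1 kips (rupture).
Governing: min(67.9, 89.1) = 67.9 kips → weld metal.

67.9 kips (weld metal governs)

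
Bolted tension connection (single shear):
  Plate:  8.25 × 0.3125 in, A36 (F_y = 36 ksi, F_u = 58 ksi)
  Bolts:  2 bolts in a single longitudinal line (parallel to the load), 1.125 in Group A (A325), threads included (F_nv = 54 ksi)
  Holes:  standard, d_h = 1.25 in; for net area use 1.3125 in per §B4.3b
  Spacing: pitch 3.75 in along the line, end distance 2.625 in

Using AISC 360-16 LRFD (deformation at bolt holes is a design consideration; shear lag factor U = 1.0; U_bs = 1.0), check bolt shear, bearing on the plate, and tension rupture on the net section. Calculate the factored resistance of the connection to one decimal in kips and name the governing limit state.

Bolt shear: A_b = π(1.125)²/4 = 0.99402 in². φR_n = 0.75 × 54 × 0.99402 × 2 × 1 = 80.5 kips.
Bearing (0.3125 in plate, F_u = 58 ksi): end bolts L_c = 2.625 − 1.25/2 = 2, R_n = min(1.2×2×0.3125×58, 2.4×1.125×0.3125×58) = 43.5 kips/bolt; interior L_c = 3.75 − 1.25 = 2.5, R_n = 48.938 kips/bolt. φR_n = 0.75 × (1×43.5 + 1×48.938) = 69.3 kips.
Tension rupture (net): A_n = (8.25 − 1×1.3125)×0.3125 = 2.168 in² (U = 1.0, A_e = A_n). φR_n = 0.75 × 58 × 2.168 = 94.3 kips.
Governing: min(80.5, 69.3, 94.3) = 69.3 kips → bearing.

69.3 kips (bearing governs)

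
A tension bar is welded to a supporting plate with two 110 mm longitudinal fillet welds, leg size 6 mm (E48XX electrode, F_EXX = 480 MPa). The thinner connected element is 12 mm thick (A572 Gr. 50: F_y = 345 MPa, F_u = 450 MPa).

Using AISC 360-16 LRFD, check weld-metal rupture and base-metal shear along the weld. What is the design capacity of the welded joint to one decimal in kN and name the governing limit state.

Weld metal: throat = 0.707×6 = 4.242 mm, L = 2×110 = 220 mm. φR_n = 0.75 × 0.6 × 480 × 4.242 × 220 = 201.6 kN.
Base metal shear (12 mm plate): yield φR_n = 1.0×0.6×345×12×220 = 546.5 kN; rupture φR_n = 0.75×0.6×450×12×220 = 534.6 kN; take 534.6 kN (rupture).
Governing: min(201.6, 534.6) = 201.6 kN → weld metal.

201.6 kN (weld metal governs)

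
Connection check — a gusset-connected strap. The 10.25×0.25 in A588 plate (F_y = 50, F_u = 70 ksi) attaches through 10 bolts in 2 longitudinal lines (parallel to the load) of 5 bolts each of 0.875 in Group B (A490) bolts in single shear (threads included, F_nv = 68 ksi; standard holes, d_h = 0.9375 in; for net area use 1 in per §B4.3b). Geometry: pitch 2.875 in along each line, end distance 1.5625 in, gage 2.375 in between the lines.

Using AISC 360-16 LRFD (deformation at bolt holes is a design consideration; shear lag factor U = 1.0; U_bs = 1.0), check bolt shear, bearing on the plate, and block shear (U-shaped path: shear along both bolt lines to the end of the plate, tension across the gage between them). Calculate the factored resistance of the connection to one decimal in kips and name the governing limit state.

Bolt shear: A_b = π(0.875)²/4 = 0.60132 in². φR_n = 0.75 × 68 × 0.60132 × 10 × 1 = 306.7 kips.
Bearing (0.25 in plate, F_u = 70 ksi): end bolts L_c = 1.5625 − 0.9375/2 = 1.09375, R_n = min(1.2×1.09375×0.25×70, 2.4×0.875×0.25×70) = 22.969 kips/bolt; interior L_c = 2.875 − 0.9375 = 1.9375, R_n = 36.75 kips/bolt. φR_n = 0.75 × (2×22.969 + 8×36.75) = 255.0 kips.
Block shear: shear path 2×[1.5625+4×2.875] = 2×13.0625 in, A_gv = 6.5313, A_nv = 2×(13.0625 − 4.5×1)×0.25 = 4.2813 in²; tension across gage: (2.375 − 1×1)×0.25 = 0.34375 in². R_n = min(0.6×70×4.2813, 0.6×50×6.5313) + 1.0×70×0.34375 = min(179.81, 195.94) + 24.063 = 203.87 kips. φR_n = 0.75 × 203.87 = 152.9 kips.
Governing: min(306.7, 255.0, 152.9) = 152.9 kips → block shear.

152.9 kips (block shear governs)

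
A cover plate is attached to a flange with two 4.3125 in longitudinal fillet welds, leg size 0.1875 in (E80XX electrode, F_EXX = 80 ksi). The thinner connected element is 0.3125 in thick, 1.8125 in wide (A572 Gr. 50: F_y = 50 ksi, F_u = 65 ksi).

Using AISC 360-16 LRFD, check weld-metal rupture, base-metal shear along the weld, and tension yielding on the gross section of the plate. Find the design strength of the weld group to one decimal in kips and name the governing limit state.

25.5 kips (gross-section yield governs)

Weld metal: throat = 0.707×0.1875 = 0.13256 in, L = 2×4.3125 = 8.625 in. φR_n = 0.75 × 0.6 × 80 × 0.13256 × 8.625 = 41.2 kips.
Base metal shear (0.3125 in plate): yield φR_n = 1.0×0.6×50×0.3125×8.625 = 80.9 kips; rupture φR_n = 0.75×0.6×65×0.3125×8.625 = 78.8 kips; take 78.8 kips (rupture).
Tension yield (gross): A_g = 1.8125×0.3125 = 0.56641 in². φR_n = 0.90 × 50 × 0.56641 = 25.5 kips.
Governing: min(41.2, 78.8, 25.5) = 25.5 kips → gross-section yield.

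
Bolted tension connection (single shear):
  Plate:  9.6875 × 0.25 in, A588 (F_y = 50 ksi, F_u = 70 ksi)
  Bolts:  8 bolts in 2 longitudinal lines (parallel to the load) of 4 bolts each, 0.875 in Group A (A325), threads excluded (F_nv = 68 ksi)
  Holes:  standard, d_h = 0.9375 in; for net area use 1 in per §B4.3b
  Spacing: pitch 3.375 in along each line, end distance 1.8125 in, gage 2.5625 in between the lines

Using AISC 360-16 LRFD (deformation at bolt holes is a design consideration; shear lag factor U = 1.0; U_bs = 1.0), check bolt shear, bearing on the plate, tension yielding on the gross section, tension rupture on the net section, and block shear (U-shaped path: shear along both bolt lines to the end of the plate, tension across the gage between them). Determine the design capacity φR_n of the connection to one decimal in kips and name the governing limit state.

Bolt shear: A_b = π(0.875)²/4 = 0.60132 in². φR_n = 0.75 × 68 × 0.60132 × 8 × 1 = 245.3 kips.
Bearing (0.25 in plate, F_u = 70 ksi): end bolts L_c = 1.8125 − 0.9375/2 = 1.34375, R_n = min(1.2×1.34375×0.25×70, 2.4×0.875×0.25×70) = 28.219 kips/bolt; interior L_c = 3.375 − 0.9375 = 2.4375, R_n = 36.75 kips/bolt. φR_n = 0.75 × (2×28.219 + 6×36.75) = 207.7 kips.
Tension yield (gross): A_g = 9.6875×0.25 = 2.4219 in². φR_n = 0.90 × 50 × 2.4219 = 109.0 kips.
Tension rupture (net): A_n = (9.6875 − 2×1)×0.25 = 1.9219 in² (U = 1.0, A_e = A_n). φR_n = 0.75 × 70 × 1.9219 = 100.9 kips.
Block shear: shear path 2×[1.8125+3×3.375] = 2×11.9375 in, A_gv = 5.9688, A_nv = 2×(11.9375 − 3.5×1)×0.25 = 4.2188 in²; tension across gage: (2.5625 − 1×1)×0.25 = 0.39063 in². R_n = min(0.6×70×4.2188, 0.6×50×5.9688) + 1.0×70×0.39063 = min(177.19, 179.06) + 27.344 = 204.53 kips. φR_n = 0.75 × 204.53 = 153.4 kips.
Governing: min(245.3, 207.7, 109.0, 100.9, 153.4) = 100.9 kips → net-section rupture.

100.9 kips (net-section rupture governs)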